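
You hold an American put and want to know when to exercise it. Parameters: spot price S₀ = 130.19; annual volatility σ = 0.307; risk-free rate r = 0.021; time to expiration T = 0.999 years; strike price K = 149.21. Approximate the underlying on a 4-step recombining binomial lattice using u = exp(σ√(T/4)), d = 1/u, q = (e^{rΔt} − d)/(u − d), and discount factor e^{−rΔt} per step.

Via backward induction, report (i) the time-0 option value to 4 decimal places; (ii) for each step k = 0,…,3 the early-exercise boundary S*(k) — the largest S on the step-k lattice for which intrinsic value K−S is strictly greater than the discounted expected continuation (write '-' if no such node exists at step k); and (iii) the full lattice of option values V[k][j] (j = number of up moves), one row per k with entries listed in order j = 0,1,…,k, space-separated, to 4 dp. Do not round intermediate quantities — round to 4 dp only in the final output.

Δt=0.24975, u=1.16582, d=0.85777, q=0.47879, disc=e^(-rΔt)=0.99477
k=4 terminal: V=max(K-S,0) → 78.7319 53.4209 19.0200 0.0000 0.0000
k=3: j=0 S=82.1647 intr=67.0453 cont=66.2648 V=67.0453[EX]; j=1 S=111.6726 intr=37.5374 cont=36.7568 V=37.5374[EX]; j=2 S=151.7779 intr=0.0000 cont=9.8616 V=9.8616[hold]; j=3 S=206.2862 intr=0.0000 cont=0.0000 V=0.0000[hold]  S*(3)=111.6726
k=2: j=0 S=95.7891 intr=53.4209 cont=52.6404 V=53.4209[EX]; j=1 S=130.1900 intr=19.0200 cont=24.1594 V=24.1594[hold]; j=2 S=176.9454 intr=0.0000 cont=5.1131 V=5.1131[hold]  S*(2)=95.7891
k=1: j=0 S=111.6726 intr=37.5374 cont=39.2047 V=39.2047[hold]; j=1 S=151.7779 intr=0.0000 cont=14.9616 V=14.9616[hold]  S*(1)=-
k=0: j=0 S=130.1900 intr=19.0200 cont=27.4530 V=27.4530[hold]  S*(0)=-

price = 27.4530
boundary = - - 95.7891 111.6726
tree:
27.4530
39.2047 14.9616
53.4209 24.1594 5.1131
67.0453 37.5374 9.8616 0.0000
78.7319 53.4209 19.0200 0.0000 0.0000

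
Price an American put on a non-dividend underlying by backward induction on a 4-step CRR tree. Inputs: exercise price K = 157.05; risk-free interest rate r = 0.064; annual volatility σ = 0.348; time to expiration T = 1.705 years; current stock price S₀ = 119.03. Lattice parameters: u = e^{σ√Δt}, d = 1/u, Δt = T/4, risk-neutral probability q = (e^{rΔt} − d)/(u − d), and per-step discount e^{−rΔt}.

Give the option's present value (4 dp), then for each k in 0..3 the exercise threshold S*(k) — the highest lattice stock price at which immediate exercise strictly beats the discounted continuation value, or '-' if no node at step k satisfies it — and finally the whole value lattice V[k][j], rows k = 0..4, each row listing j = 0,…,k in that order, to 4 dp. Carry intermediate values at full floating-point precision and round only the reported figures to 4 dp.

price = 41.4112
boundary = - 94.8384 75.5634 94.8384
tree:
41.4112
62.2116 23.1964
81.4866 39.0395 8.8646
96.8441 62.2116 18.3584 0.0000
109.0803 81.4866 38.0200 0.0000 0.0000

params: Δt=0.42625 u=1.25508 d=0.79676 q=0.50378 e^(-rΔt)=0.97309
t_4 payoffs: 109.0803 81.4866 38.0200 0.0000 0.0000
t_3: node(3,0) S=60.2059 payoff=96.8441 vs cont=92.6177 → 96.8441 [stop]  node(3,1) S=94.8384 payoff=62.2116 vs cont=57.9852 → 62.2116 [stop]  node(3,2) S=149.3925 payoff=7.6575 vs cont=18.3584 → 18.3584 [wait]  node(3,3) S=235.3280 payoff=0.0000 vs cont=0.0000 → 0.0000 [wait]  ⇒ S*(3)=94.8384
t_2: node(2,0) S=75.5634 payoff=81.4866 vs cont=77.2602 → 81.4866 [stop]  node(2,1) S=119.0300 payoff=38.0200 vs cont=39.0395 → 39.0395 [wait]  node(2,2) S=187.5000 payoff=0.0000 vs cont=8.8646 → 8.8646 [wait]  ⇒ S*(2)=75.5634
t_1: node(1,0) S=94.8384 payoff=62.2116 vs cont=58.4850 → 62.2116 [stop]  node(1,1) S=149.3925 payoff=7.6575 vs cont=23.1964 → 23.1964 [wait]  ⇒ S*(1)=94.8384
t_0: node(0,0) S=119.0300 payoff=38.0200 vs cont=41.4112 → 41.4112 [wait]  ⇒ S*(0)=-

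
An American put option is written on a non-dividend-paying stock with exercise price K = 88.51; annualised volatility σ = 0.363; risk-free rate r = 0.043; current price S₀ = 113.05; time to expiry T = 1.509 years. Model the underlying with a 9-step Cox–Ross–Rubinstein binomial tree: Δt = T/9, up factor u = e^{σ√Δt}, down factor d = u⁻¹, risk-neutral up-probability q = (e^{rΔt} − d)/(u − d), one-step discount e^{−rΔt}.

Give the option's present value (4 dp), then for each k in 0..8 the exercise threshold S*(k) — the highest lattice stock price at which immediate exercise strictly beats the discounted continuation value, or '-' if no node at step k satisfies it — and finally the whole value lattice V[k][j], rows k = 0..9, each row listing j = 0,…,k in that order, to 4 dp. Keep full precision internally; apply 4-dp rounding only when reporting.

Δt=0.16767, u=1.16025, d=0.86188, q=0.48716, disc=e^(-rΔt)=0.99282
k=9 terminal: V=max(K-S,0) → 58.8414 48.5706 34.7441 16.1310 0.0000 0.0000 0.0000 0.0000 0.0000 0.0000
k=8: j=0 S=34.4230 intr=54.0870 cont=53.4511 V=54.0870[EX]; j=1 S=46.3398 intr=42.1702 cont=41.5343 V=42.1702[EX]; j=2 S=62.3821 intr=26.1279 cont=25.4921 V=26.1279[EX]; j=3 S=83.9779 intr=4.5321 cont=8.2132 V=8.2132[hold]; j=4 S=113.0500 intr=0.0000 cont=0.0000 V=0.0000[hold]; j=5 S=152.1864 intr=0.0000 cont=0.0000 V=0.0000[hold]; j=6 S=204.8714 intr=0.0000 cont=0.0000 V=0.0000[hold]; j=7 S=275.7952 intr=0.0000 cont=0.0000 V=0.0000[hold]; j=8 S=371.2719 intr=0.0000 cont=0.0000 V=0.0000[hold]  S*(8)=62.3821
k=7: j=0 S=39.9394 intr=48.5706 cont=47.9347 V=48.5706[EX]; j=1 S=53.7659 intr=34.7441 cont=34.1082 V=34.7441[EX]; j=2 S=72.3790 intr=16.1310 cont=17.2756 V=17.2756[hold]; j=3 S=97.4356 intr=0.0000 cont=4.1818 V=4.1818[hold]; j=4 S=131.1666 intr=0.0000 cont=0.0000 V=0.0000[hold]; j=5 S=176.5748 intr=0.0000 cont=0.0000 V=0.0000[hold]; j=6 S=237.7026 intr=0.0000 cont=0.0000 V=0.0000[hold]; j=7 S=319.9922 intr=0.0000 cont=0.0000 V=0.0000[hold]  S*(7)=53.7659
k=6: j=0 S=46.3398 intr=42.1702 cont=41.5343 V=42.1702[EX]; j=1 S=62.3821 intr=26.1279 cont=26.0457 V=26.1279[EX]; j=2 S=83.9779 intr=4.5321 cont=10.8186 V=10.8186[hold]; j=3 S=113.0500 intr=0.0000 cont=2.1292 V=2.1292[hold]; j=4 S=152.1864 intr=0.0000 cont=0.0000 V=0.0000[hold]; j=5 S=204.8714 intr=0.0000 cont=0.0000 V=0.0000[hold]; j=6 S=275.7952 intr=0.0000 cont=0.0000 V=0.0000[hold]  S*(6)=62.3821
k=5: j=0 S=53.7659 intr=34.7441 cont=34.1082 V=34.7441[EX]; j=1 S=72.3790 intr=16.1310 cont=18.5357 V=18.5357[hold]; j=2 S=97.4356 intr=0.0000 cont=6.5381 V=6.5381[hold]; j=3 S=131.1666 intr=0.0000 cont=1.0841 V=1.0841[hold]; j=4 S=176.5748 intr=0.0000 cont=0.0000 V=0.0000[hold]; j=5 S=237.7026 intr=0.0000 cont=0.0000 V=0.0000[hold]  S*(5)=53.7659
k=4: j=0 S=62.3821 intr=26.1279 cont=26.6551 V=26.6551[hold]; j=1 S=83.9779 intr=4.5321 cont=12.5998 V=12.5998[hold]; j=2 S=113.0500 intr=0.0000 cont=3.8533 V=3.8533[hold]; j=3 S=152.1864 intr=0.0000 cont=0.5520 V=0.5520[hold]; j=4 S=204.8714 intr=0.0000 cont=0.0000 V=0.0000[hold]  S*(4)=-
k=3: j=0 S=72.3790 intr=16.1310 cont=19.6657 V=19.6657[hold]; j=1 S=97.4356 intr=0.0000 cont=8.2789 V=8.2789[hold]; j=2 S=131.1666 intr=0.0000 cont=2.2289 V=2.2289[hold]; j=3 S=176.5748 intr=0.0000 cont=0.2810 V=0.2810[hold]  S*(3)=-
k=2: j=0 S=83.9779 intr=4.5321 cont=14.0171 V=14.0171[hold]; j=1 S=113.0500 intr=0.0000 cont=5.2933 V=5.2933[hold]; j=2 S=152.1864 intr=0.0000 cont=1.2708 V=1.2708[hold]  S*(2)=-
k=1: j=0 S=97.4356 intr=0.0000 cont=9.6970 V=9.6970[hold]; j=1 S=131.1666 intr=0.0000 cont=3.3097 V=3.3097[hold]  S*(1)=-
k=0: j=0 S=113.0500 intr=0.0000 cont=6.5381 V=6.5381[hold]  S*(0)=-

price = 6.5381
boundary = - - - - - 53.7659 62.3821 53.7659 62.3821
tree:
6.5381
9.6970 3.3097
14.0171 5.2933 1.2708
19.6657 8.2789 2.2289 0.2810
26.6551 12.5998 3.8533 0.5520 0.0000
34.7441 18.5357 6.5381 1.0841 0.0000 0.0000
42.1702 26.1279 10.8186 2.1292 0.0000 0.0000 0.0000
48.5706 34.7441 17.2756 4.1818 0.0000 0.0000 0.0000 0.0000
54.0870 42.1702 26.1279 8.2132 0.0000 0.0000 0.0000 0.0000 0.0000
58.8414 48.5706 34.7441 16.1310 0.0000 0.0000 0.0000 0.0000 0.0000 0.0000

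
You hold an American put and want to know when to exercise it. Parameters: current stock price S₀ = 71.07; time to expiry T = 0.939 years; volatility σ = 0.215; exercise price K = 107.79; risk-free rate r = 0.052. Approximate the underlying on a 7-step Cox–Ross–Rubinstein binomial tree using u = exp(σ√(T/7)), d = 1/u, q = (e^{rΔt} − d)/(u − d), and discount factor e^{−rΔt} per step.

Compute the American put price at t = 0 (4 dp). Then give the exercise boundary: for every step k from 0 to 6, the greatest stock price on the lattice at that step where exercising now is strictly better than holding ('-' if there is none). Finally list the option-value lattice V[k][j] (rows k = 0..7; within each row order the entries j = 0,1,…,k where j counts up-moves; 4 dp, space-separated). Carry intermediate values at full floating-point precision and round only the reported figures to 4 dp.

Δt=0.13414  u=1.08193  d=0.92428  q=0.52472  discount=0.99305
step 7 (expiry): payoffs max(K−S,0) = 66.8359 59.8504 51.6735 42.1017 30.8974 17.7819 2.4293 0.0000
step 6: (k=6,j=0): S=44.3094, (K−S)⁺=63.4806, hold=62.7314 ⇒ V=63.4806 exercise | (k=6,j=1): S=51.8672, (K−S)⁺=55.9228, hold=55.1736 ⇒ V=55.9228 exercise | (k=6,j=2): S=60.7141, (K−S)⁺=47.0759, hold=46.3267 ⇒ V=47.0759 exercise | (k=6,j=3): S=71.0700, (K−S)⁺=36.7200, hold=35.9707 ⇒ V=36.7200 exercise | (k=6,j=4): S=83.1923, (K−S)⁺=24.5977, hold=23.8484 ⇒ V=24.5977 exercise | (k=6,j=5): S=97.3823, (K−S)⁺=10.4077, hold=9.6584 ⇒ V=10.4077 exercise | (k=6,j=6): S=113.9927, (K−S)⁺=0.0000, hold=1.1466 ⇒ V=1.1466 continue  boundary S*=97.3823
step 5: (k=5,j=0): S=47.9396, (K−S)⁺=59.8504, hold=59.1012 ⇒ V=59.8504 exercise | (k=5,j=1): S=56.1165, (K−S)⁺=51.6735, hold=50.9242 ⇒ V=51.6735 exercise | (k=5,j=2): S=65.6883, (K−S)⁺=42.1017, hold=41.3525 ⇒ V=42.1017 exercise | (k=5,j=3): S=76.8926, (K−S)⁺=30.8974, hold=30.1481 ⇒ V=30.8974 exercise | (k=5,j=4): S=90.0081, (K−S)⁺=17.7819, hold=17.0326 ⇒ V=17.7819 exercise | (k=5,j=5): S=105.3607, (K−S)⁺=2.4293, hold=5.5096 ⇒ V=5.5096 continue  boundary S*=90.0081
step 4: (k=4,j=0): S=51.8672, (K−S)⁺=55.9228, hold=55.1736 ⇒ V=55.9228 exercise | (k=4,j=1): S=60.7141, (K−S)⁺=47.0759, hold=46.3267 ⇒ V=47.0759 exercise | (k=4,j=2): S=71.0700, (K−S)⁺=36.7200, hold=35.9707 ⇒ V=36.7200 exercise | (k=4,j=3): S=83.1923, (K−S)⁺=24.5977, hold=23.8484 ⇒ V=24.5977 exercise | (k=4,j=4): S=97.3823, (K−S)⁺=10.4077, hold=11.2635 ⇒ V=11.2635 continue  boundary S*=83.1923
step 3: (k=3,j=0): S=56.1165, (K−S)⁺=51.6735, hold=50.9242 ⇒ V=51.6735 exercise | (k=3,j=1): S=65.6883, (K−S)⁺=42.1017, hold=41.3525 ⇒ V=42.1017 exercise | (k=3,j=2): S=76.8926, (K−S)⁺=30.8974, hold=30.1481 ⇒ V=30.8974 exercise | (k=3,j=3): S=90.0081, (K−S)⁺=17.7819, hold=17.4785 ⇒ V=17.7819 exercise  boundary S*=90.0081
step 2: (k=2,j=0): S=60.7141, (K−S)⁺=47.0759, hold=46.3267 ⇒ V=47.0759 exercise | (k=2,j=1): S=71.0700, (K−S)⁺=36.7200, hold=35.9707 ⇒ V=36.7200 exercise | (k=2,j=2): S=83.1923, (K−S)⁺=24.5977, hold=23.8484 ⇒ V=24.5977 exercise  boundary S*=83.1923
step 1: (k=1,j=0): S=65.6883, (K−S)⁺=42.1017, hold=41.3525 ⇒ V=42.1017 exercise | (k=1,j=1): S=76.8926, (K−S)⁺=30.8974, hold=30.1481 ⇒ V=30.8974 exercise  boundary S*=76.8926
step 0: (k=0,j=0): S=71.0700, (K−S)⁺=36.7200, hold=35.9707 ⇒ V=36.7200 exercise  boundary S*=71.0700

price = 36.7200
boundary = 71.0700 76.8926 83.1923 90.0081 83.1923 90.0081 97.3823
tree:
36.7200
42.1017 30.8974
47.0759 36.7200 24.5977
51.6735 42.1017 30.8974 17.7819
55.9228 47.0759 36.7200 24.5977 11.2635
59.8504 51.6735 42.1017 30.8974 17.7819 5.5096
63.4806 55.9228 47.0759 36.7200 24.5977 10.4077 1.1466
66.8359 59.8504 51.6735 42.1017 30.8974 17.7819 2.4293 0.0000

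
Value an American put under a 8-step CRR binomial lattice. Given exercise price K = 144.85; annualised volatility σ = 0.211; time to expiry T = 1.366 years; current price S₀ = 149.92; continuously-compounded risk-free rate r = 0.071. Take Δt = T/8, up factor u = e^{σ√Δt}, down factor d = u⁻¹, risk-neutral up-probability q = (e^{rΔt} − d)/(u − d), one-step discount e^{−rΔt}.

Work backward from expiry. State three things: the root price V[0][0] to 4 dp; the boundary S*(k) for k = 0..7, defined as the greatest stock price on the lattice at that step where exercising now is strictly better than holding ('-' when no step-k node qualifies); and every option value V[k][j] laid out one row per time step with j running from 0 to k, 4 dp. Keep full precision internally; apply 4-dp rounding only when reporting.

price = 7.5306
boundary = - - - 115.4150 125.9296 115.4150 125.9296 115.4150
tree:
7.5306
12.2689 3.7911
19.3568 6.6975 1.4789
29.4350 11.4773 2.9053 0.3357
39.0717 18.9204 5.5953 0.7519 0.0000
47.9038 29.4350 10.4898 1.6840 0.0000 0.0000
55.9985 39.0717 18.9204 3.7717 0.0000 0.0000 0.0000
63.4173 47.9038 29.4350 8.4476 0.0000 0.0000 0.0000 0.0000
70.2166 55.9985 39.0717 18.9204 0.0000 0.0000 0.0000 0.0000 0.0000

Δt=0.17075, u=1.09110, d=0.91650, q=0.54807, disc=e^(-rΔt)=0.98795
k=8 terminal: V=max(K-S,0) → 70.2166 55.9985 39.0717 18.9204 0.0000 0.0000 0.0000 0.0000 0.0000
k=7: j=0 S=81.4327 intr=63.4173 cont=61.6718 V=63.4173[EX]; j=1 S=96.9462 intr=47.9038 cont=46.1584 V=47.9038[EX]; j=2 S=115.4150 intr=29.4350 cont=27.6896 V=29.4350[EX]; j=3 S=137.4022 intr=7.4478 cont=8.4476 V=8.4476[hold]; j=4 S=163.5782 intr=0.0000 cont=0.0000 V=0.0000[hold]; j=5 S=194.7408 intr=0.0000 cont=0.0000 V=0.0000[hold]; j=6 S=231.8401 intr=0.0000 cont=0.0000 V=0.0000[hold]; j=7 S=276.0070 intr=0.0000 cont=0.0000 V=0.0000[hold]  S*(7)=115.4150
k=6: j=0 S=88.8515 intr=55.9985 cont=54.2530 V=55.9985[EX]; j=1 S=105.7783 intr=39.0717 cont=37.3263 V=39.0717[EX]; j=2 S=125.9296 intr=18.9204 cont=17.7163 V=18.9204[EX]; j=3 S=149.9200 intr=0.0000 cont=3.7717 V=3.7717[hold]; j=4 S=178.4807 intr=0.0000 cont=0.0000 V=0.0000[hold]; j=5 S=212.4823 intr=0.0000 cont=0.0000 V=0.0000[hold]; j=6 S=252.9615 intr=0.0000 cont=0.0000 V=0.0000[hold]  S*(6)=125.9296
k=5: j=0 S=96.9462 intr=47.9038 cont=46.1584 V=47.9038[EX]; j=1 S=115.4150 intr=29.4350 cont=27.6896 V=29.4350[EX]; j=2 S=137.4022 intr=7.4478 cont=10.4898 V=10.4898[hold]; j=3 S=163.5782 intr=0.0000 cont=1.6840 V=1.6840[hold]; j=4 S=194.7408 intr=0.0000 cont=0.0000 V=0.0000[hold]; j=5 S=231.8401 intr=0.0000 cont=0.0000 V=0.0000[hold]  S*(5)=115.4150
k=4: j=0 S=105.7783 intr=39.0717 cont=37.3263 V=39.0717[EX]; j=1 S=125.9296 intr=18.9204 cont=18.8221 V=18.9204[EX]; j=2 S=149.9200 intr=0.0000 cont=5.5953 V=5.5953[hold]; j=3 S=178.4807 intr=0.0000 cont=0.7519 V=0.7519[hold]; j=4 S=212.4823 intr=0.0000 cont=0.0000 V=0.0000[hold]  S*(4)=125.9296
k=3: j=0 S=115.4150 intr=29.4350 cont=27.6896 V=29.4350[EX]; j=1 S=137.4022 intr=7.4478 cont=11.4773 V=11.4773[hold]; j=2 S=163.5782 intr=0.0000 cont=2.9053 V=2.9053[hold]; j=3 S=194.7408 intr=0.0000 cont=0.3357 V=0.3357[hold]  S*(3)=115.4150
k=2: j=0 S=125.9296 intr=18.9204 cont=19.3568 V=19.3568[hold]; j=1 S=149.9200 intr=0.0000 cont=6.6975 V=6.6975[hold]; j=2 S=178.4807 intr=0.0000 cont=1.4789 V=1.4789[hold]  S*(2)=-
k=1: j=0 S=137.4022 intr=7.4478 cont=12.2689 V=12.2689[hold]; j=1 S=163.5782 intr=0.0000 cont=3.7911 V=3.7911[hold]  S*(1)=-
k=0: j=0 S=149.9200 intr=0.0000 cont=7.5306 V=7.5306[hold]  S*(0)=-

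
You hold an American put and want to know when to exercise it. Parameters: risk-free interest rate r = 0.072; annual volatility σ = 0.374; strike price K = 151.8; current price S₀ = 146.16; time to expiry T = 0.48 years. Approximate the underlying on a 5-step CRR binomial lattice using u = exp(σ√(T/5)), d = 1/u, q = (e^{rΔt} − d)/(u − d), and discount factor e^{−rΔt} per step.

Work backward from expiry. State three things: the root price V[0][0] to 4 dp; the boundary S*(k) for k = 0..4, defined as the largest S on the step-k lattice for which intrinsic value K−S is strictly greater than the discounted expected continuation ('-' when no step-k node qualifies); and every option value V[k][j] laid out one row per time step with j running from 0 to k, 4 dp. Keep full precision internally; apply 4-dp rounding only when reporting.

Δt=0.09600, u=1.12286, d=0.89058, q=0.50092, disc=e^(-rΔt)=0.99311
k=5 terminal: V=max(K-S,0) → 69.9160 48.5593 21.6325 0.0000 0.0000 0.0000
k=4: j=0 S=91.9443 intr=59.8557 cont=58.8100 V=59.8557[EX]; j=1 S=115.9249 intr=35.8751 cont=34.8295 V=35.8751[EX]; j=2 S=146.1600 intr=5.6400 cont=10.7219 V=10.7219[hold]; j=3 S=184.2809 intr=0.0000 cont=0.0000 V=0.0000[hold]; j=4 S=232.3444 intr=0.0000 cont=0.0000 V=0.0000[hold]  S*(4)=115.9249
k=3: j=0 S=103.2407 intr=48.5593 cont=47.5137 V=48.5593[EX]; j=1 S=130.1675 intr=21.6325 cont=23.1150 V=23.1150[hold]; j=2 S=164.1173 intr=0.0000 cont=5.3142 V=5.3142[hold]; j=3 S=206.9218 intr=0.0000 cont=0.0000 V=0.0000[hold]  S*(3)=103.2407
k=2: j=0 S=115.9249 intr=35.8751 cont=35.5670 V=35.8751[EX]; j=1 S=146.1600 intr=5.6400 cont=14.1004 V=14.1004[hold]; j=2 S=184.2809 intr=0.0000 cont=2.6339 V=2.6339[hold]  S*(2)=115.9249
k=1: j=0 S=130.1675 intr=21.6325 cont=24.7956 V=24.7956[hold]; j=1 S=164.1173 intr=0.0000 cont=8.2990 V=8.2990[hold]  S*(1)=-
k=0: j=0 S=146.1600 intr=5.6400 cont=16.4182 V=16.4182[hold]  S*(0)=-

price = 16.4182
boundary = - - 115.9249 103.2407 115.9249
tree:
16.4182
24.7956 8.2990
35.8751 14.1004 2.6339
48.5593 23.1150 5.3142 0.0000
59.8557 35.8751 10.7219 0.0000 0.0000
69.9160 48.5593 21.6325 0.0000 0.0000 0.0000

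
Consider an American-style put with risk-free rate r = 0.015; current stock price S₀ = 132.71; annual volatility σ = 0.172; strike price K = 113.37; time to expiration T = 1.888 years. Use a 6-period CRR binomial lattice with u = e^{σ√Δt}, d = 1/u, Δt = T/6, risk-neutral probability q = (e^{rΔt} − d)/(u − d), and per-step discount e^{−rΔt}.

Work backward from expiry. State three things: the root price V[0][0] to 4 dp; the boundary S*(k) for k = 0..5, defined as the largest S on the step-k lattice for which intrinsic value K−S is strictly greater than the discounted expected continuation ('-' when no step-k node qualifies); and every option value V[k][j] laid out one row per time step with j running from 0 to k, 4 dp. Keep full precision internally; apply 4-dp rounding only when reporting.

Δt=0.31467, u=1.10129, d=0.90802, q=0.50038, disc=e^(-rΔt)=0.99529
k=6 terminal: V=max(K-S,0) → 38.9843 23.1518 3.9494 0.0000 0.0000 0.0000 0.0000
k=5: j=0 S=81.9204 intr=31.4496 cont=30.9158 V=31.4496[EX]; j=1 S=99.3566 intr=14.0134 cont=13.4796 V=14.0134[EX]; j=2 S=120.5040 intr=0.0000 cont=1.9639 V=1.9639[hold]; j=3 S=146.1524 intr=0.0000 cont=0.0000 V=0.0000[hold]; j=4 S=177.2600 intr=0.0000 cont=0.0000 V=0.0000[hold]; j=5 S=214.9885 intr=0.0000 cont=0.0000 V=0.0000[hold]  S*(5)=99.3566
k=4: j=0 S=90.2182 intr=23.1518 cont=22.6179 V=23.1518[EX]; j=1 S=109.4206 intr=3.9494 cont=7.9465 V=7.9465[hold]; j=2 S=132.7100 intr=0.0000 cont=0.9766 V=0.9766[hold]; j=3 S=160.9564 intr=0.0000 cont=0.0000 V=0.0000[hold]; j=4 S=195.2149 intr=0.0000 cont=0.0000 V=0.0000[hold]  S*(4)=90.2182
k=3: j=0 S=99.3566 intr=14.0134 cont=15.4702 V=15.4702[hold]; j=1 S=120.5040 intr=0.0000 cont=4.4379 V=4.4379[hold]; j=2 S=146.1524 intr=0.0000 cont=0.4856 V=0.4856[hold]; j=3 S=177.2600 intr=0.0000 cont=0.0000 V=0.0000[hold]  S*(3)=-
k=2: j=0 S=109.4206 intr=3.9494 cont=9.9031 V=9.9031[hold]; j=1 S=132.7100 intr=0.0000 cont=2.4487 V=2.4487[hold]; j=2 S=160.9564 intr=0.0000 cont=0.2415 V=0.2415[hold]  S*(2)=-
k=1: j=0 S=120.5040 intr=0.0000 cont=6.1440 V=6.1440[hold]; j=1 S=146.1524 intr=0.0000 cont=1.3379 V=1.3379[hold]  S*(1)=-
k=0: j=0 S=132.7100 intr=0.0000 cont=3.7215 V=3.7215[hold]  S*(0)=-

price = 3.7215
boundary = - - - - 90.2182 99.3566
tree:
3.7215
6.1440 1.3379
9.9031 2.4487 0.2415
15.4702 4.4379 0.4856 0.0000
23.1518 7.9465 0.9766 0.0000 0.0000
31.4496 14.0134 1.9639 0.0000 0.0000 0.0000
38.9843 23.1518 3.9494 0.0000 0.0000 0.0000 0.0000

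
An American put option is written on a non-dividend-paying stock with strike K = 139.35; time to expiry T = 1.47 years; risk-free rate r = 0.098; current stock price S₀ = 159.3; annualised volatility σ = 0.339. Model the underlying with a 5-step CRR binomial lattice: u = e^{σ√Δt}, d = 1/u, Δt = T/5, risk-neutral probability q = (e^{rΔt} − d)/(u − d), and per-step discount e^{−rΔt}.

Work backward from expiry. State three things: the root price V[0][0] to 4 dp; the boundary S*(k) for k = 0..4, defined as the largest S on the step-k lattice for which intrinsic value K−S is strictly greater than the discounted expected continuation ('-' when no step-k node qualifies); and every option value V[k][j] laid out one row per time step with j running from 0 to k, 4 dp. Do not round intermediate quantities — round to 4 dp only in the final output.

Δt=0.29400  u=1.20179  d=0.83209  q=0.53324  discount=0.97160
step 5 (expiry): payoffs max(K−S,0) = 75.8061 47.5737 6.7977 0.0000 0.0000 0.0000
step 4: (k=4,j=0): S=76.3663, (K−S)⁺=62.9837, hold=59.0260 ⇒ V=62.9837 exercise | (k=4,j=1): S=110.2958, (K−S)⁺=29.0542, hold=25.0966 ⇒ V=29.0542 exercise | (k=4,j=2): S=159.3000, (K−S)⁺=0.0000, hold=3.0827 ⇒ V=3.0827 continue | (k=4,j=3): S=230.0767, (K−S)⁺=0.0000, hold=0.0000 ⇒ V=0.0000 continue | (k=4,j=4): S=332.2994, (K−S)⁺=0.0000, hold=0.0000 ⇒ V=0.0000 continue  boundary S*=110.2958
step 3: (k=3,j=0): S=91.7763, (K−S)⁺=47.5737, hold=43.6161 ⇒ V=47.5737 exercise | (k=3,j=1): S=132.5523, (K−S)⁺=6.7977, hold=14.7733 ⇒ V=14.7733 continue | (k=3,j=2): S=191.4451, (K−S)⁺=0.0000, hold=1.3980 ⇒ V=1.3980 continue | (k=3,j=3): S=276.5038, (K−S)⁺=0.0000, hold=0.0000 ⇒ V=0.0000 continue  boundary S*=91.7763
step 2: (k=2,j=0): S=110.2958, (K−S)⁺=29.0542, hold=29.2287 ⇒ V=29.2287 continue | (k=2,j=1): S=159.3000, (K−S)⁺=0.0000, hold=7.4240 ⇒ V=7.4240 continue | (k=2,j=2): S=230.0767, (K−S)⁺=0.0000, hold=0.6340 ⇒ V=0.6340 continue  boundary S*=-
step 1: (k=1,j=0): S=132.5523, (K−S)⁺=6.7977, hold=17.1016 ⇒ V=17.1016 continue | (k=1,j=1): S=191.4451, (K−S)⁺=0.0000, hold=3.6953 ⇒ V=3.6953 continue  boundary S*=-
step 0: (k=0,j=0): S=159.3000, (K−S)⁺=0.0000, hold=9.6701 ⇒ V=9.6701 continue  boundary S*=-

price = 9.6701
boundary = - - - 91.7763 110.2958
tree:
9.6701
17.1016 3.6953
29.2287 7.4240 0.6340
47.5737 14.7733 1.3980 0.0000
62.9837 29.0542 3.0827 0.0000 0.0000
75.8061 47.5737 6.7977 0.0000 0.0000 0.0000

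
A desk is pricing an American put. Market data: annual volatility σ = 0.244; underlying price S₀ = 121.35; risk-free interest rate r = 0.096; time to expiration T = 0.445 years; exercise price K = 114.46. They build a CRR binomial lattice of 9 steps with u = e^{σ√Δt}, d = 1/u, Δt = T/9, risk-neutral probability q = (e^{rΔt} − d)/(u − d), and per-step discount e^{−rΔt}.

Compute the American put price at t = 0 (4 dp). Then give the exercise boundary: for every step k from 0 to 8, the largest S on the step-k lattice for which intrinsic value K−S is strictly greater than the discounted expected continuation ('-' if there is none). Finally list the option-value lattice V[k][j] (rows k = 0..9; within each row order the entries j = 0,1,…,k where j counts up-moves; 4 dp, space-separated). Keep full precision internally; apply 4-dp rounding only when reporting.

Δt=0.04944, u=1.05575, d=0.94719, q=0.53026, disc=e^(-rΔt)=0.99526
k=9 terminal: V=max(K-S,0) → 39.9917 31.4562 21.9424 11.3382 0.0000 0.0000 0.0000 0.0000 0.0000 0.0000
k=8: j=0 S=78.6203 intr=35.8397 cont=35.2977 V=35.8397[EX]; j=1 S=87.6317 intr=26.8283 cont=26.2863 V=26.8283[EX]; j=2 S=97.6759 intr=16.7841 cont=16.2421 V=16.7841[EX]; j=3 S=108.8713 intr=5.5887 cont=5.3007 V=5.5887[EX]; j=4 S=121.3500 intr=0.0000 cont=0.0000 V=0.0000[hold]; j=5 S=135.2590 intr=0.0000 cont=0.0000 V=0.0000[hold]; j=6 S=150.7621 intr=0.0000 cont=0.0000 V=0.0000[hold]; j=7 S=168.0423 intr=0.0000 cont=0.0000 V=0.0000[hold]; j=8 S=187.3030 intr=0.0000 cont=0.0000 V=0.0000[hold]  S*(8)=108.8713
k=7: j=0 S=83.0038 intr=31.4562 cont=30.9142 V=31.4562[EX]; j=1 S=92.5176 intr=21.9424 cont=21.4004 V=21.9424[EX]; j=2 S=103.1218 intr=11.3382 cont=10.7962 V=11.3382[EX]; j=3 S=114.9414 intr=0.0000 cont=2.6128 V=2.6128[hold]; j=4 S=128.1159 intr=0.0000 cont=0.0000 V=0.0000[hold]; j=5 S=142.8003 intr=0.0000 cont=0.0000 V=0.0000[hold]; j=6 S=159.1679 intr=0.0000 cont=0.0000 V=0.0000[hold]; j=7 S=177.4115 intr=0.0000 cont=0.0000 V=0.0000[hold]  S*(7)=103.1218
k=6: j=0 S=87.6317 intr=26.8283 cont=26.2863 V=26.8283[EX]; j=1 S=97.6759 intr=16.7841 cont=16.2421 V=16.7841[EX]; j=2 S=108.8713 intr=5.5887 cont=6.6796 V=6.6796[hold]; j=3 S=121.3500 intr=0.0000 cont=1.2215 V=1.2215[hold]; j=4 S=135.2590 intr=0.0000 cont=0.0000 V=0.0000[hold]; j=5 S=150.7621 intr=0.0000 cont=0.0000 V=0.0000[hold]; j=6 S=168.0423 intr=0.0000 cont=0.0000 V=0.0000[hold]  S*(6)=97.6759
k=5: j=0 S=92.5176 intr=21.9424 cont=21.4004 V=21.9424[EX]; j=1 S=103.1218 intr=11.3382 cont=11.3720 V=11.3720[hold]; j=2 S=114.9414 intr=0.0000 cont=3.7674 V=3.7674[hold]; j=3 S=128.1159 intr=0.0000 cont=0.5711 V=0.5711[hold]; j=4 S=142.8003 intr=0.0000 cont=0.0000 V=0.0000[hold]; j=5 S=159.1679 intr=0.0000 cont=0.0000 V=0.0000[hold]  S*(5)=92.5176
k=4: j=0 S=97.6759 intr=16.7841 cont=16.2599 V=16.7841[EX]; j=1 S=108.8713 intr=5.5887 cont=7.3048 V=7.3048[hold]; j=2 S=121.3500 intr=0.0000 cont=2.0627 V=2.0627[hold]; j=3 S=135.2590 intr=0.0000 cont=0.2670 V=0.2670[hold]; j=4 S=150.7621 intr=0.0000 cont=0.0000 V=0.0000[hold]  S*(4)=97.6759
k=3: j=0 S=103.1218 intr=11.3382 cont=11.7019 V=11.7019[hold]; j=1 S=114.9414 intr=0.0000 cont=4.5037 V=4.5037[hold]; j=2 S=128.1159 intr=0.0000 cont=1.1052 V=1.1052[hold]; j=3 S=142.8003 intr=0.0000 cont=0.1248 V=0.1248[hold]  S*(3)=-
k=2: j=0 S=108.8713 intr=5.5887 cont=7.8476 V=7.8476[hold]; j=1 S=121.3500 intr=0.0000 cont=2.6888 V=2.6888[hold]; j=2 S=135.2590 intr=0.0000 cont=0.5826 V=0.5826[hold]  S*(2)=-
k=1: j=0 S=114.9414 intr=0.0000 cont=5.0879 V=5.0879[hold]; j=1 S=128.1159 intr=0.0000 cont=1.5645 V=1.5645[hold]  S*(1)=-
k=0: j=0 S=121.3500 intr=0.0000 cont=3.2043 V=3.2043[hold]  S*(0)=-

price = 3.2043
boundary = - - - - 97.6759 92.5176 97.6759 103.1218 108.8713
tree:
3.2043
5.0879 1.5645
7.8476 2.6888 0.5826
11.7019 4.5037 1.1052 0.1248
16.7841 7.3048 2.0627 0.2670 0.0000
21.9424 11.3720 3.7674 0.5711 0.0000 0.0000
26.8283 16.7841 6.6796 1.2215 0.0000 0.0000 0.0000
31.4562 21.9424 11.3382 2.6128 0.0000 0.0000 0.0000 0.0000
35.8397 26.8283 16.7841 5.5887 0.0000 0.0000 0.0000 0.0000 0.0000
39.9917 31.4562 21.9424 11.3382 0.0000 0.0000 0.0000 0.0000 0.0000 0.0000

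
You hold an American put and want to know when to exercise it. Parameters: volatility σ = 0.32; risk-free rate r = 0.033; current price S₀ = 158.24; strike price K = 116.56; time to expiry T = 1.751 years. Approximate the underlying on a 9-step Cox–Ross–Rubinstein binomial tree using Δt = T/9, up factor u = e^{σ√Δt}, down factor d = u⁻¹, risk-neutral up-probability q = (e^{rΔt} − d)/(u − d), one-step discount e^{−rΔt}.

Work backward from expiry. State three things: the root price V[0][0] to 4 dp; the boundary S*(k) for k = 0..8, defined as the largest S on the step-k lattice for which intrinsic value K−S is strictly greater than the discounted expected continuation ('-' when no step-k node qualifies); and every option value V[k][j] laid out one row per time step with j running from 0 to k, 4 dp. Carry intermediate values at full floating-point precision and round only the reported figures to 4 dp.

price = 6.5239
boundary = - - - - - 78.1303 67.8453 78.1303 89.9744
tree:
6.5239
9.8354 3.1290
14.4828 5.0800 1.1194
20.7467 8.0892 1.9836 0.2257
28.7749 12.5814 3.4739 0.4432 0.0000
38.4297 19.0057 5.9941 0.8704 0.0000 0.0000
48.7147 27.6730 10.1455 1.7093 0.0000 0.0000 0.0000
57.6457 38.4297 16.7308 3.3568 0.0000 0.0000 0.0000 0.0000
65.4011 48.7147 26.5856 6.5922 0.0000 0.0000 0.0000 0.0000 0.0000
72.1356 57.6457 38.4297 12.9461 0.0000 0.0000 0.0000 0.0000 0.0000 0.0000

Δt=0.19456, u=1.15159, d=0.86836, q=0.48751, disc=e^(-rΔt)=0.99360
k=9 terminal: V=max(K-S,0) → 72.1356 57.6457 38.4297 12.9461 0.0000 0.0000 0.0000 0.0000 0.0000 0.0000
k=8: j=0 S=51.1589 intr=65.4011 cont=64.6551 V=65.4011[EX]; j=1 S=67.8453 intr=48.7147 cont=47.9687 V=48.7147[EX]; j=2 S=89.9744 intr=26.5856 cont=25.8397 V=26.5856[EX]; j=3 S=119.3212 intr=0.0000 cont=6.5922 V=6.5922[hold]; j=4 S=158.2400 intr=0.0000 cont=0.0000 V=0.0000[hold]; j=5 S=209.8529 intr=0.0000 cont=0.0000 V=0.0000[hold]; j=6 S=278.3004 intr=0.0000 cont=0.0000 V=0.0000[hold]; j=7 S=369.0733 intr=0.0000 cont=0.0000 V=0.0000[hold]; j=8 S=489.4534 intr=0.0000 cont=0.0000 V=0.0000[hold]  S*(8)=89.9744
k=7: j=0 S=58.9143 intr=57.6457 cont=56.8998 V=57.6457[EX]; j=1 S=78.1303 intr=38.4297 cont=37.6838 V=38.4297[EX]; j=2 S=103.6139 intr=12.9461 cont=16.7308 V=16.7308[hold]; j=3 S=137.4095 intr=0.0000 cont=3.3568 V=3.3568[hold]; j=4 S=182.2282 intr=0.0000 cont=0.0000 V=0.0000[hold]; j=5 S=241.6654 intr=0.0000 cont=0.0000 V=0.0000[hold]; j=6 S=320.4890 intr=0.0000 cont=0.0000 V=0.0000[hold]; j=7 S=425.0225 intr=0.0000 cont=0.0000 V=0.0000[hold]  S*(7)=78.1303
k=6: j=0 S=67.8453 intr=48.7147 cont=47.9687 V=48.7147[EX]; j=1 S=89.9744 intr=26.5856 cont=27.6730 V=27.6730[hold]; j=2 S=119.3212 intr=0.0000 cont=10.1455 V=10.1455[hold]; j=3 S=158.2400 intr=0.0000 cont=1.7093 V=1.7093[hold]; j=4 S=209.8529 intr=0.0000 cont=0.0000 V=0.0000[hold]; j=5 S=278.3004 intr=0.0000 cont=0.0000 V=0.0000[hold]; j=6 S=369.0733 intr=0.0000 cont=0.0000 V=0.0000[hold]  S*(6)=67.8453
k=5: j=0 S=78.1303 intr=38.4297 cont=38.2105 V=38.4297[EX]; j=1 S=103.6139 intr=12.9461 cont=19.0057 V=19.0057[hold]; j=2 S=137.4095 intr=0.0000 cont=5.9941 V=5.9941[hold]; j=3 S=182.2282 intr=0.0000 cont=0.8704 V=0.8704[hold]; j=4 S=241.6654 intr=0.0000 cont=0.0000 V=0.0000[hold]; j=5 S=320.4890 intr=0.0000 cont=0.0000 V=0.0000[hold]  S*(5)=78.1303
k=4: j=0 S=89.9744 intr=26.5856 cont=28.7749 V=28.7749[hold]; j=1 S=119.3212 intr=0.0000 cont=12.5814 V=12.5814[hold]; j=2 S=158.2400 intr=0.0000 cont=3.4739 V=3.4739[hold]; j=3 S=209.8529 intr=0.0000 cont=0.4432 V=0.4432[hold]; j=4 S=278.3004 intr=0.0000 cont=0.0000 V=0.0000[hold]  S*(4)=-
k=3: j=0 S=103.6139 intr=12.9461 cont=20.7467 V=20.7467[hold]; j=1 S=137.4095 intr=0.0000 cont=8.0892 V=8.0892[hold]; j=2 S=182.2282 intr=0.0000 cont=1.9836 V=1.9836[hold]; j=3 S=241.6654 intr=0.0000 cont=0.2257 V=0.2257[hold]  S*(3)=-
k=2: j=0 S=119.3212 intr=0.0000 cont=14.4828 V=14.4828[hold]; j=1 S=158.2400 intr=0.0000 cont=5.0800 V=5.0800[hold]; j=2 S=209.8529 intr=0.0000 cont=1.1194 V=1.1194[hold]  S*(2)=-
k=1: j=0 S=137.4095 intr=0.0000 cont=9.8354 V=9.8354[hold]; j=1 S=182.2282 intr=0.0000 cont=3.1290 V=3.1290[hold]  S*(1)=-
k=0: j=0 S=158.2400 intr=0.0000 cont=6.5239 V=6.5239[hold]  S*(0)=-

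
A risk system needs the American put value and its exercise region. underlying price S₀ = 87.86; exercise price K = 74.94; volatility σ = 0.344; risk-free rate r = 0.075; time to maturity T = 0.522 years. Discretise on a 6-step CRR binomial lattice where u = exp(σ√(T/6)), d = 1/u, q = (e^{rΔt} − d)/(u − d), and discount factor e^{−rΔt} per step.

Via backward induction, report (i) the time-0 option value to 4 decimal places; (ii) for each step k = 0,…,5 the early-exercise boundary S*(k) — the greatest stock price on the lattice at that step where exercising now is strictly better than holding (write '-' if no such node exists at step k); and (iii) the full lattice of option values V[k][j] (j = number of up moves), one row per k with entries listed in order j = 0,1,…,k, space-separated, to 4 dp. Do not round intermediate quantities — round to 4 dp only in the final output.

params: Δt=0.08700 u=1.10679 d=0.90351 q=0.50686 e^(-rΔt)=0.99350
t_6 payoffs: 27.1435 16.3899 3.2168 0.0000 0.0000 0.0000 0.0000
t_5: node(5,0) S=52.9008 payoff=22.0392 vs cont=21.5519 → 22.0392 [stop]  node(5,1) S=64.8028 payoff=10.1372 vs cont=9.6498 → 10.1372 [stop]  node(5,2) S=79.3826 payoff=0.0000 vs cont=1.5760 → 1.5760 [wait]  node(5,3) S=97.2427 payoff=0.0000 vs cont=0.0000 → 0.0000 [wait]  node(5,4) S=119.1211 payoff=0.0000 vs cont=0.0000 → 0.0000 [wait]  node(5,5) S=145.9219 payoff=0.0000 vs cont=0.0000 → 0.0000 [wait]  ⇒ S*(5)=64.8028
t_4: node(4,0) S=58.5501 payoff=16.3899 vs cont=15.9025 → 16.3899 [stop]  node(4,1) S=71.7232 payoff=3.2168 vs cont=5.7602 → 5.7602 [wait]  node(4,2) S=87.8600 payoff=0.0000 vs cont=0.7722 → 0.7722 [wait]  node(4,3) S=107.6274 payoff=0.0000 vs cont=0.0000 → 0.0000 [wait]  node(4,4) S=131.8423 payoff=0.0000 vs cont=0.0000 → 0.0000 [wait]  ⇒ S*(4)=58.5501
t_3: node(3,0) S=64.8028 payoff=10.1372 vs cont=10.9306 → 10.9306 [wait]  node(3,1) S=79.3826 payoff=0.0000 vs cont=3.2109 → 3.2109 [wait]  node(3,2) S=97.2427 payoff=0.0000 vs cont=0.3783 → 0.3783 [wait]  node(3,3) S=119.1211 payoff=0.0000 vs cont=0.0000 → 0.0000 [wait]  ⇒ S*(3)=-
t_2: node(2,0) S=71.7232 payoff=3.2168 vs cont=6.9722 → 6.9722 [wait]  node(2,1) S=87.8600 payoff=0.0000 vs cont=1.7636 → 1.7636 [wait]  node(2,2) S=107.6274 payoff=0.0000 vs cont=0.1853 → 0.1853 [wait]  ⇒ S*(2)=-
t_1: node(1,0) S=79.3826 payoff=0.0000 vs cont=4.3040 → 4.3040 [wait]  node(1,1) S=97.2427 payoff=0.0000 vs cont=0.9574 → 0.9574 [wait]  ⇒ S*(1)=-
t_0: node(0,0) S=87.8600 payoff=0.0000 vs cont=2.5908 → 2.5908 [wait]  ⇒ S*(0)=-

price = 2.5908
boundary = - - - - 58.5501 64.8028
tree:
2.5908
4.3040 0.9574
6.9722 1.7636 0.1853
10.9306 3.2109 0.3783 0.0000
16.3899 5.7602 0.7722 0.0000 0.0000
22.0392 10.1372 1.5760 0.0000 0.0000 0.0000
27.1435 16.3899 3.2168 0.0000 0.0000 0.0000 0.0000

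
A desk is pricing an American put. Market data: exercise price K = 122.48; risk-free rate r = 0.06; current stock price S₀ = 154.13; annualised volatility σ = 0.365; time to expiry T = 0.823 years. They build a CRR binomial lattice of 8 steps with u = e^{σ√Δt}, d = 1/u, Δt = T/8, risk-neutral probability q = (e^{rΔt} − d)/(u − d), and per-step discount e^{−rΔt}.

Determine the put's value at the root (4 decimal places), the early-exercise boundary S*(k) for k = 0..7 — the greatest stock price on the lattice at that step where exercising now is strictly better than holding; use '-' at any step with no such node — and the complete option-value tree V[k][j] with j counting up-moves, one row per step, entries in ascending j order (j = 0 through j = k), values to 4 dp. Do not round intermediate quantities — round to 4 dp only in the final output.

Δt=0.10287, u=1.12420, d=0.88952, q=0.49715, disc=e^(-rΔt)=0.99385
k=8 terminal: V=max(K-S,0) → 62.0653 46.1266 25.9828 0.5246 0.0000 0.0000 0.0000 0.0000 0.0000
k=7: j=0 S=67.9181 intr=54.5619 cont=53.8082 V=54.5619[EX]; j=1 S=85.8364 intr=36.6436 cont=35.8899 V=36.6436[EX]; j=2 S=108.4820 intr=13.9980 cont=13.2443 V=13.9980[EX]; j=3 S=137.1021 intr=0.0000 cont=0.2622 V=0.2622[hold]; j=4 S=173.2728 intr=0.0000 cont=0.0000 V=0.0000[hold]; j=5 S=218.9861 intr=0.0000 cont=0.0000 V=0.0000[hold]; j=6 S=276.7596 intr=0.0000 cont=0.0000 V=0.0000[hold]; j=7 S=349.7751 intr=0.0000 cont=0.0000 V=0.0000[hold]  S*(7)=108.4820
k=6: j=0 S=76.3534 intr=46.1266 cont=45.3729 V=46.1266[EX]; j=1 S=96.4972 intr=25.9828 cont=25.2291 V=25.9828[EX]; j=2 S=121.9554 intr=0.5246 cont=7.1251 V=7.1251[hold]; j=3 S=154.1300 intr=0.0000 cont=0.1310 V=0.1310[hold]; j=4 S=194.7930 intr=0.0000 cont=0.0000 V=0.0000[hold]; j=5 S=246.1839 intr=0.0000 cont=0.0000 V=0.0000[hold]; j=6 S=311.1328 intr=0.0000 cont=0.0000 V=0.0000[hold]  S*(6)=96.4972
k=5: j=0 S=85.8364 intr=36.6436 cont=35.8899 V=36.6436[EX]; j=1 S=108.4820 intr=13.9980 cont=16.5055 V=16.5055[hold]; j=2 S=137.1021 intr=0.0000 cont=3.6256 V=3.6256[hold]; j=3 S=173.2728 intr=0.0000 cont=0.0655 V=0.0655[hold]; j=4 S=218.9861 intr=0.0000 cont=0.0000 V=0.0000[hold]; j=5 S=276.7596 intr=0.0000 cont=0.0000 V=0.0000[hold]  S*(5)=85.8364
k=4: j=0 S=96.4972 intr=25.9828 cont=26.4681 V=26.4681[hold]; j=1 S=121.9554 intr=0.5246 cont=10.0401 V=10.0401[hold]; j=2 S=154.1300 intr=0.0000 cont=1.8443 V=1.8443[hold]; j=3 S=194.7930 intr=0.0000 cont=0.0327 V=0.0327[hold]; j=4 S=246.1839 intr=0.0000 cont=0.0000 V=0.0000[hold]  S*(4)=-
k=3: j=0 S=108.4820 intr=13.9980 cont=18.1883 V=18.1883[hold]; j=1 S=137.1021 intr=0.0000 cont=5.9288 V=5.9288[hold]; j=2 S=173.2728 intr=0.0000 cont=0.9378 V=0.9378[hold]; j=3 S=218.9861 intr=0.0000 cont=0.0164 V=0.0164[hold]  S*(3)=-
k=2: j=0 S=121.9554 intr=0.5246 cont=12.0191 V=12.0191[hold]; j=1 S=154.1300 intr=0.0000 cont=3.4263 V=3.4263[hold]; j=2 S=194.7930 intr=0.0000 cont=0.4768 V=0.4768[hold]  S*(2)=-
k=1: j=0 S=137.1021 intr=0.0000 cont=7.6995 V=7.6995[hold]; j=1 S=173.2728 intr=0.0000 cont=1.9479 V=1.9479[hold]  S*(1)=-
k=0: j=0 S=154.1300 intr=0.0000 cont=4.8103 V=4.8103[hold]  S*(0)=-

price = 4.8103
boundary = - - - - - 85.8364 96.4972 108.4820
tree:
4.8103
7.6995 1.9479
12.0191 3.4263 0.4768
18.1883 5.9288 0.9378 0.0164
26.4681 10.0401 1.8443 0.0327 0.0000
36.6436 16.5055 3.6256 0.0655 0.0000 0.0000
46.1266 25.9828 7.1251 0.1310 0.0000 0.0000 0.0000
54.5619 36.6436 13.9980 0.2622 0.0000 0.0000 0.0000 0.0000
62.0653 46.1266 25.9828 0.5246 0.0000 0.0000 0.0000 0.0000 0.0000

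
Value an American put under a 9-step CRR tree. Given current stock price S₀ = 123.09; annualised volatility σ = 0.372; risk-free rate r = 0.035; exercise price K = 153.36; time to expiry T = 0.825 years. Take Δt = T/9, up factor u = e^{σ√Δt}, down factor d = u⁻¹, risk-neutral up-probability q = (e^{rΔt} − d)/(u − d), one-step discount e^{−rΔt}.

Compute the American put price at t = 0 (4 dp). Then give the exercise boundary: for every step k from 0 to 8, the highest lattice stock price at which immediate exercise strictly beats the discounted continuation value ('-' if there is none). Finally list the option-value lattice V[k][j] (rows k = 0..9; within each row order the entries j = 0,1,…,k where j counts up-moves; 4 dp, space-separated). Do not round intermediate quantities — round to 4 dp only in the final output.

Δt=0.09167, u=1.11922, d=0.89348, q=0.48611, disc=e^(-rΔt)=0.99680
k=9 terminal: V=max(K-S,0) → 108.6920 97.4068 83.2705 65.5628 43.3812 15.5957 0.0000 0.0000 0.0000 0.0000
k=8: j=0 S=49.9932 intr=103.3668 cont=102.8756 V=103.3668[EX]; j=1 S=62.6237 intr=90.7363 cont=90.2450 V=90.7363[EX]; j=2 S=78.4453 intr=74.9147 cont=74.4235 V=74.9147[EX]; j=3 S=98.2641 intr=55.0959 cont=54.6047 V=55.0959[EX]; j=4 S=123.0900 intr=30.2700 cont=29.7788 V=30.2700[EX]; j=5 S=154.1881 intr=0.0000 cont=7.9888 V=7.9888[hold]; j=6 S=193.1429 intr=0.0000 cont=0.0000 V=0.0000[hold]; j=7 S=241.9394 intr=0.0000 cont=0.0000 V=0.0000[hold]; j=8 S=303.0642 intr=0.0000 cont=0.0000 V=0.0000[hold]  S*(8)=123.0900
k=7: j=0 S=55.9532 intr=97.4068 cont=96.9156 V=97.4068[EX]; j=1 S=70.0895 intr=83.2705 cont=82.7793 V=83.2705[EX]; j=2 S=87.7972 intr=65.5628 cont=65.0715 V=65.5628[EX]; j=3 S=109.9788 intr=43.3812 cont=42.8900 V=43.3812[EX]; j=4 S=137.7643 intr=15.5957 cont=19.3767 V=19.3767[hold]; j=5 S=172.5698 intr=0.0000 cont=4.0922 V=4.0922[hold]; j=6 S=216.1686 intr=0.0000 cont=0.0000 V=0.0000[hold]; j=7 S=270.7825 intr=0.0000 cont=0.0000 V=0.0000[hold]  S*(7)=109.9788
k=6: j=0 S=62.6237 intr=90.7363 cont=90.2450 V=90.7363[EX]; j=1 S=78.4453 intr=74.9147 cont=74.4235 V=74.9147[EX]; j=2 S=98.2641 intr=55.0959 cont=54.6047 V=55.0959[EX]; j=3 S=123.0900 intr=30.2700 cont=31.6108 V=31.6108[hold]; j=4 S=154.1881 intr=0.0000 cont=11.9085 V=11.9085[hold]; j=5 S=193.1429 intr=0.0000 cont=2.0962 V=2.0962[hold]; j=6 S=241.9394 intr=0.0000 cont=0.0000 V=0.0000[hold]  S*(6)=98.2641
k=5: j=0 S=70.0895 intr=83.2705 cont=82.7793 V=83.2705[EX]; j=1 S=87.7972 intr=65.5628 cont=65.0715 V=65.5628[EX]; j=2 S=109.9788 intr=43.3812 cont=43.5397 V=43.5397[hold]; j=3 S=137.7643 intr=15.5957 cont=21.9628 V=21.9628[hold]; j=4 S=172.5698 intr=0.0000 cont=7.1158 V=7.1158[hold]; j=5 S=216.1686 intr=0.0000 cont=1.0738 V=1.0738[hold]  S*(5)=87.7972
k=4: j=0 S=78.4453 intr=74.9147 cont=74.4235 V=74.9147[EX]; j=1 S=98.2641 intr=55.0959 cont=54.6815 V=55.0959[EX]; j=2 S=123.0900 intr=30.2700 cont=32.9451 V=32.9451[hold]; j=3 S=154.1881 intr=0.0000 cont=14.6983 V=14.6983[hold]; j=4 S=193.1429 intr=0.0000 cont=4.1653 V=4.1653[hold]  S*(4)=98.2641
k=3: j=0 S=87.7972 intr=65.5628 cont=65.0715 V=65.5628[EX]; j=1 S=109.9788 intr=43.3812 cont=44.1862 V=44.1862[hold]; j=2 S=137.7643 intr=15.5957 cont=23.9981 V=23.9981[hold]; j=3 S=172.5698 intr=0.0000 cont=9.5475 V=9.5475[hold]  S*(3)=87.7972
k=2: j=0 S=98.2641 intr=55.0959 cont=54.9947 V=55.0959[EX]; j=1 S=123.0900 intr=30.2700 cont=34.2625 V=34.2625[hold]; j=2 S=154.1881 intr=0.0000 cont=16.9192 V=16.9192[hold]  S*(2)=98.2641
k=1: j=0 S=109.9788 intr=43.3812 cont=44.8246 V=44.8246[hold]; j=1 S=137.7643 intr=15.5957 cont=25.7490 V=25.7490[hold]  S*(1)=-
k=0: j=0 S=123.0900 intr=30.2700 cont=35.4379 V=35.4379[hold]  S*(0)=-

price = 35.4379
boundary = - - 98.2641 87.7972 98.2641 87.7972 98.2641 109.9788 123.0900
tree:
35.4379
44.8246 25.7490
55.0959 34.2625 16.9192
65.5628 44.1862 23.9981 9.5475
74.9147 55.0959 32.9451 14.6983 4.1653
83.2705 65.5628 43.5397 21.9628 7.1158 1.0738
90.7363 74.9147 55.0959 31.6108 11.9085 2.0962 0.0000
97.4068 83.2705 65.5628 43.3812 19.3767 4.0922 0.0000 0.0000
103.3668 90.7363 74.9147 55.0959 30.2700 7.9888 0.0000 0.0000 0.0000
108.6920 97.4068 83.2705 65.5628 43.3812 15.5957 0.0000 0.0000 0.0000 0.0000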